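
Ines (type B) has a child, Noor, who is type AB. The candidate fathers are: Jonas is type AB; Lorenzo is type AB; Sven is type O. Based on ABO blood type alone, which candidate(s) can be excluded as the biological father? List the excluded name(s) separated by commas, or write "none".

A candidate is excluded only if no genotype consistent with his phenotype could produce a type AB child with a type B mother.
Sven (type O): no genotype consistent with that phenotype can produce a type-AB child with a type-B mother.

Sven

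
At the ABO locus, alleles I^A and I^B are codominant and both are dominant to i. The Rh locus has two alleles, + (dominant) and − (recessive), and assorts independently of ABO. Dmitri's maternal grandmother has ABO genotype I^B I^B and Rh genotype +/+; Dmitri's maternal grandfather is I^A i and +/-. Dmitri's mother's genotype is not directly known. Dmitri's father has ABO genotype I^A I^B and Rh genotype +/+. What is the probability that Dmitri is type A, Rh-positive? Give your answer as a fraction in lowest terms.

Dmitri's mother's ABO genotype from I^B I^B × I^A i: 1/2 I^A I^B, 1/2 I^B i.
Crossing each possibility with the father I^A I^B and summing P(type A): 1/2·1/4 + 1/2·1/4 = 1/4.
Similarly for Rh via the mother's Rh distribution: P(Rh+) = 1.
Independent loci: 1/4 × 1 = 1/4.

1/4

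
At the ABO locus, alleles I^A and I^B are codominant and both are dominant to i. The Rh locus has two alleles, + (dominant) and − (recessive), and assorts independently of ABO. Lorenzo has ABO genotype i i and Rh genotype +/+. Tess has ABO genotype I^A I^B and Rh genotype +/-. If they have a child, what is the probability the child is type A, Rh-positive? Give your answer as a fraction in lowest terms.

ABO cross i i × I^A I^B → offspring phenotypes: 1/2 A, 1/2 B.
Rh cross +/+ × +/- → 1 Rh+.
Independent loci: P(type A, Rh-positive) = 1/2 × 1 = 1/2.

1/2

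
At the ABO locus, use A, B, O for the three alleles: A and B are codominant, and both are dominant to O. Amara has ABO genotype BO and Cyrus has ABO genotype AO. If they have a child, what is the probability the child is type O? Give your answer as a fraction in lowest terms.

1/4

ABO cross BO × AO → offspring phenotypes: 1/4 O, 1/4 A, 1/4 B, 1/4 AB.
So P(type O) = 1/4.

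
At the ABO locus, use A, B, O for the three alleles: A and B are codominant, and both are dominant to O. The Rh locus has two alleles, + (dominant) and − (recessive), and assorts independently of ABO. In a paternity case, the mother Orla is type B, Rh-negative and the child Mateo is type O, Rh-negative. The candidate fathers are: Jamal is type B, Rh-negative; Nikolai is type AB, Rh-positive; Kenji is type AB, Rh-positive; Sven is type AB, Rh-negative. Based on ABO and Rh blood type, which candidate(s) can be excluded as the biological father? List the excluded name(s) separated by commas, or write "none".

Nikolai, Kenji, Sven

A candidate is excluded only if no genotype consistent with his phenotype could produce a type O, Rh-negative child with a type B, Rh-negative mother.
Nikolai (type AB, Rh+): no genotype consistent with that phenotype can produce a type-O Rh- child with a type-B mother.
Kenji (type AB, Rh+): no genotype consistent with that phenotype can produce a type-O Rh- child with a type-B mother.
Sven (type AB, Rh-): no genotype consistent with that phenotype can produce a type-O Rh- child with a type-B mother.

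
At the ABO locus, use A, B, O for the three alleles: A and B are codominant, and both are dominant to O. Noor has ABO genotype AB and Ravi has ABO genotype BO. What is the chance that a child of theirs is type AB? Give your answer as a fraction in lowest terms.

1/4

ABO cross AB × BO → offspring phenotypes: 1/4 A, 1/2 B, 1/4 AB.
So P(type AB) = 1/4.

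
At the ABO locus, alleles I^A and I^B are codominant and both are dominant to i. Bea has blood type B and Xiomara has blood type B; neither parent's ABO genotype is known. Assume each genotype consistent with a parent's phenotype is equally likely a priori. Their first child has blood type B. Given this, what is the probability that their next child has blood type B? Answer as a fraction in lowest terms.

Possible genotypes: Bea ∈ {I^B I^B, I^B i}; Xiomara ∈ {I^B I^B, I^B i}.
Weight each parental genotype pair by prior × P(type-B child):
  I^B I^B × I^B I^B: posterior weight 4/15; P(next child type B) = 1.
  I^B I^B × I^B i: posterior weight 4/15; P(next child type B) = 1.
  I^B i × I^B I^B: posterior weight 4/15; P(next child type B) = 1.
  I^B i × I^B i: posterior weight 1/5; P(next child type B) = 3/4.
Weighted sum = 19/20.

19/20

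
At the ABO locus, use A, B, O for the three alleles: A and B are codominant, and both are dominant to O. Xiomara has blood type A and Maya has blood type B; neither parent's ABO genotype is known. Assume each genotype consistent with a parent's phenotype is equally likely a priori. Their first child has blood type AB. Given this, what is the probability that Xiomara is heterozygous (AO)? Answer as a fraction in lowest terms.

1/3

Possible genotypes: Xiomara ∈ {AA, AO}; Maya ∈ {BB, BO}.
Weight each parental genotype pair by prior × P(type-AB child):
  AA × BB: posterior weight 4/9.
  AA × BO: posterior weight 2/9.
  AO × BB: posterior weight 2/9.
  AO × BO: posterior weight 1/9.
Sum the posterior weight over pairs where Xiomara is AO: 1/3.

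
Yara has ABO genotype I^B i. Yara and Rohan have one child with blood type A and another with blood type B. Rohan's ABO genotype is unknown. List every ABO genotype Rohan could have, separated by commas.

I^A I^B, I^A i

For each candidate genotype of Rohan, check whether crossing it with I^B i can produce every observed child phenotype.
  I^A I^A → possible child types {A, AB} ✗
  I^A I^B → possible child types {A, B, AB} ✓
  I^A i → possible child types {O, A, B, AB} ✓
  I^B I^B → possible child types {B} ✗
  I^B i → possible child types {O, B} ✗
  i i → possible child types {O, B} ✗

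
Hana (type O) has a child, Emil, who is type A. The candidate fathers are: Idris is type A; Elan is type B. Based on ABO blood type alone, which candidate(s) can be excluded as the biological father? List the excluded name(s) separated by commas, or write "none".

A candidate is excluded only if no genotype consistent with his phenotype could produce a type A child with a type O mother.
Elan (type B): no genotype consistent with that phenotype can produce a type-A child with a type-O mother.

Elan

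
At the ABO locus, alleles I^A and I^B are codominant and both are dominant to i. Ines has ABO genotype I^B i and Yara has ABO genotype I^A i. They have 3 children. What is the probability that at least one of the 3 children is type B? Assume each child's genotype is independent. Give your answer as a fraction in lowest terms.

37/64

ABO cross I^B i × I^A i → 1/4 O, 1/4 A, 1/4 B, 1/4 AB.
So P(type B) = 1/4 per child.
P(none) = (3/4)^3 = 27/64; P(at least one) = 1 − 27/64 = 37/64.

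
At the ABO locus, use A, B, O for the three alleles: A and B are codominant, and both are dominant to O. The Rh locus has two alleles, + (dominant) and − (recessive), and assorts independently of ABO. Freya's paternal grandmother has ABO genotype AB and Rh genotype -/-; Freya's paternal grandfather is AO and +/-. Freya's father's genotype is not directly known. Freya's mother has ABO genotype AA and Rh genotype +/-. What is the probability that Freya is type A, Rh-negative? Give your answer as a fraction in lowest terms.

9/32

Freya's father's ABO genotype from AB × AO: 1/4 AA, 1/4 AB, 1/4 AO, 1/4 BO.
Crossing each possibility with the mother AA and summing P(type A): 1/4·1 + 1/4·1/2 + 1/4·1 + 1/4·1/2 = 3/4.
Similarly for Rh via the father's Rh distribution: P(Rh-) = 3/8.
Independent loci: 3/4 × 3/8 = 9/32.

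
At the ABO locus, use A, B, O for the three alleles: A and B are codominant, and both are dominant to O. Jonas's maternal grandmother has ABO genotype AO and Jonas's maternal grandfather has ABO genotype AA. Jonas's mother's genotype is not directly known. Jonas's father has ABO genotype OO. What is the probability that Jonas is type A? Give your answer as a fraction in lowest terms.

3/4

Jonas's mother's ABO genotype from AO × AA: 1/2 AA, 1/2 AO.
Crossing each possibility with the father OO and summing P(type A): 1/2·1 + 1/2·1/2 = 3/4.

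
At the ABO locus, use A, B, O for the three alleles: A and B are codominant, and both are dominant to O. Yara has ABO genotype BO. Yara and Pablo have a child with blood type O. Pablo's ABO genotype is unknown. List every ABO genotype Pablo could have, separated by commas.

For each candidate genotype of Pablo, check whether crossing it with BO can produce every observed child phenotype.
  AA → possible child types {A, AB} ✗
  AB → possible child types {A, B, AB} ✗
  AO → possible child types {O, A, B, AB} ✓
  BB → possible child types {B} ✗
  BO → possible child types {O, B} ✓
  OO → possible child types {O, B} ✓

AO, BO, OO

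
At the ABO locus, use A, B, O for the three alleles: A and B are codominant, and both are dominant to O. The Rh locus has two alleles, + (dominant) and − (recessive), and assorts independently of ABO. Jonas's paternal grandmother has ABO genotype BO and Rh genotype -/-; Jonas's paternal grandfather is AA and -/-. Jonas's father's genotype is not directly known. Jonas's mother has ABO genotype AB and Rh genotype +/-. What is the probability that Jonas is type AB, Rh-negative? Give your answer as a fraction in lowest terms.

Jonas's father's ABO genotype from BO × AA: 1/2 AB, 1/2 AO.
Crossing each possibility with the mother AB and summing P(type AB): 1/2·1/2 + 1/2·1/4 = 3/8.
Similarly for Rh via the father's Rh distribution: P(Rh-) = 1/2.
Independent loci: 3/8 × 1/2 = 3/16.

3/16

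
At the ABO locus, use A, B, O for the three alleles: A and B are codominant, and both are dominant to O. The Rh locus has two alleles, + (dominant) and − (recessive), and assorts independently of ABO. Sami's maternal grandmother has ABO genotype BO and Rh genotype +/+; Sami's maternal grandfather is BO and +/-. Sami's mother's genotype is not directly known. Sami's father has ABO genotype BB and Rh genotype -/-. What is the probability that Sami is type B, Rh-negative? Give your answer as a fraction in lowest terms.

1/4

Sami's mother's ABO genotype from BO × BO: 1/4 BB, 1/2 BO, 1/4 OO.
Crossing each possibility with the father BB and summing P(type B): 1/4·1 + 1/2·1 + 1/4·1 = 1.
Similarly for Rh via the mother's Rh distribution: P(Rh-) = 1/4.
Independent loci: 1 × 1/4 = 1/4.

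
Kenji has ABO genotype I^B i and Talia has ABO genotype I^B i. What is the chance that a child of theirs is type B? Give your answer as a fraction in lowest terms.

ABO cross I^B i × I^B i → offspring phenotypes: 1/4 O, 3/4 B.
So P(type B) = 3/4.

3/4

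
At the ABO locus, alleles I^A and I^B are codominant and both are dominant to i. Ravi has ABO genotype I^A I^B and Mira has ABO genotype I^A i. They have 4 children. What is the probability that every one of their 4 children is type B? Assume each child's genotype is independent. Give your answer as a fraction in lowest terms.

ABO cross I^A I^B × I^A i → 1/2 A, 1/4 B, 1/4 AB.
So P(type B) = 1/4 per child.
All 4 independent: (1/4)^4 = 1/256.

1/256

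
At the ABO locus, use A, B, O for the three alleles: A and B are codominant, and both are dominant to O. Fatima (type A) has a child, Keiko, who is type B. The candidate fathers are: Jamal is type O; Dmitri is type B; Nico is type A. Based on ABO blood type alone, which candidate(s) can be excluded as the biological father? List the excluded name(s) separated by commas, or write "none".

A candidate is excluded only if no genotype consistent with his phenotype could produce a type B child with a type A mother.
Jamal (type O): no genotype consistent with that phenotype can produce a type-B child with a type-A mother.
Nico (type A): no genotype consistent with that phenotype can produce a type-B child with a type-A mother.

Jamal, Nico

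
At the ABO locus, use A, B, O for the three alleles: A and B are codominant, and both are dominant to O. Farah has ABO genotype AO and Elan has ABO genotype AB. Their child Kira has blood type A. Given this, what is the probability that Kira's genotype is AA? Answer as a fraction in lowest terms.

1/2

Cross AO × AB → 1/4 AA, 1/4 AB, 1/4 AO, 1/4 BO.
Type-A genotypes among offspring: AA (1/4), AO (1/4); total 1/2.
P(AA | type A) = (1/4) / (1/2) = 1/2.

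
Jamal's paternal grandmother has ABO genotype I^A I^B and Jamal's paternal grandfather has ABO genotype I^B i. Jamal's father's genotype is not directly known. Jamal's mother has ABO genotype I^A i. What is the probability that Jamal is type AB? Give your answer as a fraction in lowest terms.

Jamal's father's ABO genotype from I^A I^B × I^B i: 1/4 I^A I^B, 1/4 I^A i, 1/4 I^B I^B, 1/4 I^B i.
Crossing each possibility with the mother I^A i and summing P(type AB): 1/4·1/4 + 1/4·0 + 1/4·1/2 + 1/4·1/4 = 1/4.

1/4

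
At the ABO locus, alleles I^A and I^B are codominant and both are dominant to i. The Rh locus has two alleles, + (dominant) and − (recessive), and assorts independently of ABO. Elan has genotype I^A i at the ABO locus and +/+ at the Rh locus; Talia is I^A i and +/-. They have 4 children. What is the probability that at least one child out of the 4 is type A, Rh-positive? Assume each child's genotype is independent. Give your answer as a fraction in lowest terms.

ABO cross I^A i × I^A i → 1/4 O, 3/4 A.
Rh cross +/+ × +/- → 1 Rh+; so P(type A, Rh-positive) = 3/4 × 1 = 3/4 per child.
P(none) = (1/4)^4 = 1/256; P(at least one) = 1 − 1/256 = 255/256.

255/256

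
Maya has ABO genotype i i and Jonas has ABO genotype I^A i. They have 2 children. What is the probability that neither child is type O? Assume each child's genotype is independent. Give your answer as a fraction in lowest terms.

1/4

ABO cross i i × I^A i → 1/2 O, 1/2 A.
So P(type O) = 1/2 per child.
P(not type O) = 1/2 for one child; (1/2)^2 = 1/4.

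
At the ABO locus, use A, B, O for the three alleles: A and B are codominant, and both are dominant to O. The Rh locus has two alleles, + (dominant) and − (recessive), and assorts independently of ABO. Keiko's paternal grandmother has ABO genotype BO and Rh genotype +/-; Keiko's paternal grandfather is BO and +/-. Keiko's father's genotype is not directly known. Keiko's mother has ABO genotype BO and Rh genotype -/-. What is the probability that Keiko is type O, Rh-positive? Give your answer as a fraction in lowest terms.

Keiko's father's ABO genotype from BO × BO: 1/4 BB, 1/2 BO, 1/4 OO.
Crossing each possibility with the mother BO and summing P(type O): 1/4·0 + 1/2·1/4 + 1/4·1/2 = 1/4.
Similarly for Rh via the father's Rh distribution: P(Rh+) = 1/2.
Independent loci: 1/4 × 1/2 = 1/8.

1/8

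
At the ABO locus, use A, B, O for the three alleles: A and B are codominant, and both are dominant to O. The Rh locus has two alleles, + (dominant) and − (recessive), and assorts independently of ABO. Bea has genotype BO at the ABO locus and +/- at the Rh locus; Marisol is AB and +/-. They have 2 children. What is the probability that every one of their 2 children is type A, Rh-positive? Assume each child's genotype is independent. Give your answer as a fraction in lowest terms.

9/256

ABO cross BO × AB → 1/4 A, 1/2 B, 1/4 AB.
Rh cross +/- × +/- → 3/4 Rh+, 1/4 Rh-; so P(type A, Rh-positive) = 1/4 × 3/4 = 3/16 per child.
All 2 independent: (3/16)^2 = 9/256.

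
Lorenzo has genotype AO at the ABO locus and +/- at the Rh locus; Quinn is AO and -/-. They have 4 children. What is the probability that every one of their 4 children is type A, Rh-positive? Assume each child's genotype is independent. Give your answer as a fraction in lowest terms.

ABO cross AO × AO → 1/4 O, 3/4 A.
Rh cross +/- × -/- → 1/2 Rh+, 1/2 Rh-; so P(type A, Rh-positive) = 3/4 × 1/2 = 3/8 per child.
All 4 independent: (3/8)^4 = 81/4096.

81/4096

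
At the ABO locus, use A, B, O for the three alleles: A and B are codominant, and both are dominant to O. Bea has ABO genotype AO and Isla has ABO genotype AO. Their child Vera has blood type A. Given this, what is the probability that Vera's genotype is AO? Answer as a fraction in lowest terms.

2/3

Cross AO × AO → 1/4 AA, 1/2 AO, 1/4 OO.
Type-A genotypes among offspring: AA (1/4), AO (1/2); total 3/4.
P(AO | type A) = (1/2) / (3/4) = 2/3.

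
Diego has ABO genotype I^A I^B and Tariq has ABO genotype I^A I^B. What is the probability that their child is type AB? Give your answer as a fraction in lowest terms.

ABO cross I^A I^B × I^A I^B → offspring phenotypes: 1/4 A, 1/4 B, 1/2 AB.
So P(type AB) = 1/2.

1/2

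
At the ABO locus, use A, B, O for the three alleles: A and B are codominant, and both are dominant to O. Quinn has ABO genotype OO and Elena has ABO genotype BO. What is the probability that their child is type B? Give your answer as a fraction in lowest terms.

1/2

ABO cross OO × BO → offspring phenotypes: 1/2 O, 1/2 B.
So P(type B) = 1/2.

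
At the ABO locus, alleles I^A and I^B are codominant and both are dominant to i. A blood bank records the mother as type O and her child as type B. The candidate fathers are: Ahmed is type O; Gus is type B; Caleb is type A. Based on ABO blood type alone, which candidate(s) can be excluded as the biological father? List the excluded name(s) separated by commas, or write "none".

Ahmed, Caleb

A candidate is excluded only if no genotype consistent with his phenotype could produce a type B child with a type O mother.
Ahmed (type O): no genotype consistent with that phenotype can produce a type-B child with a type-O mother.
Caleb (type A): no genotype consistent with that phenotype can produce a type-B child with a type-O mother.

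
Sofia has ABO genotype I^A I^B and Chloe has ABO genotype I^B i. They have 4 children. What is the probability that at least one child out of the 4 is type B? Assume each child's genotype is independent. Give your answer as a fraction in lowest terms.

ABO cross I^A I^B × I^B i → 1/4 A, 1/2 B, 1/4 AB.
So P(type B) = 1/2 per child.
P(none) = (1/2)^4 = 1/16; P(at least one) = 1 − 1/16 = 15/16.

15/16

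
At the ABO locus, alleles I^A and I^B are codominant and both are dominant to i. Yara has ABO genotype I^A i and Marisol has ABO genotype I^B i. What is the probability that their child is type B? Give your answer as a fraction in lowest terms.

ABO cross I^A i × I^B i → offspring phenotypes: 1/4 O, 1/4 A, 1/4 B, 1/4 AB.
So P(type B) = 1/4.

1/4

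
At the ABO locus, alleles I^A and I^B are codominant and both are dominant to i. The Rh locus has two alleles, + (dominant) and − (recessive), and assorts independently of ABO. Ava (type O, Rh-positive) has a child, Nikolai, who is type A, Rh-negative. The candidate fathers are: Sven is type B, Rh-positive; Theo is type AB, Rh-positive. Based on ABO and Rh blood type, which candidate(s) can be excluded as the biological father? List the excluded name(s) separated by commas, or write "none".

Sven

A candidate is excluded only if no genotype consistent with his phenotype could produce a type A, Rh-negative child with a type O, Rh-positive mother.
Sven (type B, Rh+): no genotype consistent with that phenotype can produce a type-A Rh- child with a type-O mother.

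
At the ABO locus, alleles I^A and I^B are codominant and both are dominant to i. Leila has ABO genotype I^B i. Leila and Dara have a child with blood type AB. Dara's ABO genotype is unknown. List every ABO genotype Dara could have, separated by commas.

For each candidate genotype of Dara, check whether crossing it with I^B i can produce every observed child phenotype.
  I^A I^A → possible child types {A, AB} ✓
  I^A I^B → possible child types {A, B, AB} ✓
  I^A i → possible child types {O, A, B, AB} ✓
  I^B I^B → possible child types {B} ✗
  I^B i → possible child types {O, B} ✗
  i i → possible child types {O, B} ✗

I^A I^A, I^A I^B, I^A i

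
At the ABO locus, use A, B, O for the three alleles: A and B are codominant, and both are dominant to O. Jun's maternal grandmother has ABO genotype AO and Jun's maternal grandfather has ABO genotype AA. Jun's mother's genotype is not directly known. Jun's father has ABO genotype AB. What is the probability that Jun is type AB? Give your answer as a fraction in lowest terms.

Jun's mother's ABO genotype from AO × AA: 1/2 AA, 1/2 AO.
Crossing each possibility with the father AB and summing P(type AB): 1/2·1/2 + 1/2·1/4 = 3/8.

3/8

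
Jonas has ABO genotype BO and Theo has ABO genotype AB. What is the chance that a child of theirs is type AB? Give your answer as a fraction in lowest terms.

ABO cross BO × AB → offspring phenotypes: 1/4 A, 1/2 B, 1/4 AB.
So P(type AB) = 1/4.

1/4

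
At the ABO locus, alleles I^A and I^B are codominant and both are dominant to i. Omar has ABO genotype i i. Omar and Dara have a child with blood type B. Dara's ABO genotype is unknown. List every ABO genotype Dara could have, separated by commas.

For each candidate genotype of Dara, check whether crossing it with i i can produce every observed child phenotype.
  I^A I^A → possible child types {A} ✗
  I^A I^B → possible child types {A, B} ✓
  I^A i → possible child types {O, A} ✗
  I^B I^B → possible child types {B} ✓
  I^B i → possible child types {O, B} ✓
  i i → possible child types {O} ✗

I^A I^B, I^B I^B, I^B i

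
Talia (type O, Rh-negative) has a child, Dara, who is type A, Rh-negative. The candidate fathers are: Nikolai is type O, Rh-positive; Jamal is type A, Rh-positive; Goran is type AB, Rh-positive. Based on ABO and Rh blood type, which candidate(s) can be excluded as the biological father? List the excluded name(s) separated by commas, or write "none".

A candidate is excluded only if no genotype consistent with his phenotype could produce a type A, Rh-negative child with a type O, Rh-negative mother.
Nikolai (type O, Rh+): no genotype consistent with that phenotype can produce a type-A Rh- child with a type-O mother.

Nikolai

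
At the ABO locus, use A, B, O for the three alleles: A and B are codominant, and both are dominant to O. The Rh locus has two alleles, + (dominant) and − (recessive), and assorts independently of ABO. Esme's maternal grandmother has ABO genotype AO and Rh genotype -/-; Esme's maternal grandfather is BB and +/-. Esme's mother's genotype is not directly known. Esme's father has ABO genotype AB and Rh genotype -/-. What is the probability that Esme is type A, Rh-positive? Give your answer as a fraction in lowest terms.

1/16

Esme's mother's ABO genotype from AO × BB: 1/2 AB, 1/2 BO.
Crossing each possibility with the father AB and summing P(type A): 1/2·1/4 + 1/2·1/4 = 1/4.
Similarly for Rh via the mother's Rh distribution: P(Rh+) = 1/4.
Independent loci: 1/4 × 1/4 = 1/16.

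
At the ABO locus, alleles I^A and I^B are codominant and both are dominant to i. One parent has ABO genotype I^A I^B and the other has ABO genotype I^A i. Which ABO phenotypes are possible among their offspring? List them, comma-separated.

A, B, AB

Gametes from I^A I^B × I^A i give offspring ABO genotypes I^A I^A, I^A I^B, I^A i, I^B i, i.e. phenotypes A, B, AB.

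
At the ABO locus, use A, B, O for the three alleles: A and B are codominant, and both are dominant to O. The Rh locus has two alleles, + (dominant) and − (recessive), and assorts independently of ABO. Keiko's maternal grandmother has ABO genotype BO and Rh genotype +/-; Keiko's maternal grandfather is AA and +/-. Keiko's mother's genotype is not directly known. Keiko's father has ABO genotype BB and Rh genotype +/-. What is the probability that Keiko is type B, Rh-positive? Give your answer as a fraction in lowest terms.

Keiko's mother's ABO genotype from BO × AA: 1/2 AB, 1/2 AO.
Crossing each possibility with the father BB and summing P(type B): 1/2·1/2 + 1/2·1/2 = 1/2.
Similarly for Rh via the mother's Rh distribution: P(Rh+) = 3/4.
Independent loci: 1/2 × 3/4 = 3/8.

3/8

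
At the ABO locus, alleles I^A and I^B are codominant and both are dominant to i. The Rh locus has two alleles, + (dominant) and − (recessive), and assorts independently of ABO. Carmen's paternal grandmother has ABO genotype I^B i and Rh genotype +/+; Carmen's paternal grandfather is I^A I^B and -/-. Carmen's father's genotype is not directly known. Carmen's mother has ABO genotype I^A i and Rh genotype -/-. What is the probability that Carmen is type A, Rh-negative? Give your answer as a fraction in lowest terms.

3/16

Carmen's father's ABO genotype from I^B i × I^A I^B: 1/4 I^A I^B, 1/4 I^A i, 1/4 I^B I^B, 1/4 I^B i.
Crossing each possibility with the mother I^A i and summing P(type A): 1/4·1/2 + 1/4·3/4 + 1/4·0 + 1/4·1/4 = 3/8.
Similarly for Rh via the father's Rh distribution: P(Rh-) = 1/2.
Independent loci: 3/8 × 1/2 = 3/16.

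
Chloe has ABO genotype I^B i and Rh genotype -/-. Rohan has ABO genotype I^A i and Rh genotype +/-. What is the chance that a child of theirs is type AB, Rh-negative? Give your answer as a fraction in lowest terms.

1/8

ABO cross I^B i × I^A i → offspring phenotypes: 1/4 O, 1/4 A, 1/4 B, 1/4 AB.
Rh cross -/- × +/- → 1/2 Rh+, 1/2 Rh-.
Independent loci: P(type AB, Rh-negative) = 1/4 × 1/2 = 1/8.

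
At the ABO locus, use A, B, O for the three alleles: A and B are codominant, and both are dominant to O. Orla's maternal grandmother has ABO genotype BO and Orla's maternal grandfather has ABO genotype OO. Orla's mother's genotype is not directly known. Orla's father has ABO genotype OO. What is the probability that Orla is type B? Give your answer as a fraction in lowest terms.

1/4

Orla's mother's ABO genotype from BO × OO: 1/2 BO, 1/2 OO.
Crossing each possibility with the father OO and summing P(type B): 1/2·1/2 + 1/2·0 = 1/4.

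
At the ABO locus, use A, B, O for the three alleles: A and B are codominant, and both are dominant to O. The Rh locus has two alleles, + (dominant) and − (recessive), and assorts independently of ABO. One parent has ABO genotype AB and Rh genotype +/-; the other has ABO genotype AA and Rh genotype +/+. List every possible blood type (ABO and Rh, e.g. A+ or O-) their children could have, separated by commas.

Gametes from AB × AA give offspring ABO genotypes AA, AB, i.e. phenotypes A, AB.
Rh cross +/- × +/+ → phenotypes Rh+.
Combining independently: A+, AB+.

A+, AB+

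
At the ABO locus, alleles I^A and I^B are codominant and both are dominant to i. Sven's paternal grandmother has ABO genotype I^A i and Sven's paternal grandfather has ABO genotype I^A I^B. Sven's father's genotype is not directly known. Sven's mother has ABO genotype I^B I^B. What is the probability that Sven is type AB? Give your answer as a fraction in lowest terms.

Sven's father's ABO genotype from I^A i × I^A I^B: 1/4 I^A I^A, 1/4 I^A I^B, 1/4 I^A i, 1/4 I^B i.
Crossing each possibility with the mother I^B I^B and summing P(type AB): 1/4·1 + 1/4·1/2 + 1/4·1/2 + 1/4·0 = 1/2.

1/2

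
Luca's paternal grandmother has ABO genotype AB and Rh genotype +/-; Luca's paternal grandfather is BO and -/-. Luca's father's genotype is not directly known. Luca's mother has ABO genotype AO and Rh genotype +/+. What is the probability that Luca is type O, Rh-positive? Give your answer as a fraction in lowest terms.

1/8

Luca's father's ABO genotype from AB × BO: 1/4 AB, 1/4 AO, 1/4 BB, 1/4 BO.
Crossing each possibility with the mother AO and summing P(type O): 1/4·0 + 1/4·1/4 + 1/4·0 + 1/4·1/4 = 1/8.
Similarly for Rh via the father's Rh distribution: P(Rh+) = 1.
Independent loci: 1/8 × 1 = 1/8.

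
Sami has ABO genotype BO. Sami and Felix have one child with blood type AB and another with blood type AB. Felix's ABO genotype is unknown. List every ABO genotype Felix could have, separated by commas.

AA, AB, AO

For each candidate genotype of Felix, check whether crossing it with BO can produce every observed child phenotype.
  AA → possible child types {A, AB} ✓
  AB → possible child types {A, B, AB} ✓
  AO → possible child types {O, A, B, AB} ✓
  BB → possible child types {B} ✗
  BO → possible child types {O, B} ✗
  OO → possible child types {O, B} ✗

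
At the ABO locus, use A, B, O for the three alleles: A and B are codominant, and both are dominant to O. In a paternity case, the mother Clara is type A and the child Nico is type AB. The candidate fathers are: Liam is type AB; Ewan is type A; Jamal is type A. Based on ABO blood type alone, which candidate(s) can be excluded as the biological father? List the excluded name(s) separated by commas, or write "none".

Ewan, Jamal

A candidate is excluded only if no genotype consistent with his phenotype could produce a type AB child with a type A mother.
Ewan (type A): no genotype consistent with that phenotype can produce a type-AB child with a type-A mother.
Jamal (type A): no genotype consistent with that phenotype can produce a type-AB child with a type-A mother.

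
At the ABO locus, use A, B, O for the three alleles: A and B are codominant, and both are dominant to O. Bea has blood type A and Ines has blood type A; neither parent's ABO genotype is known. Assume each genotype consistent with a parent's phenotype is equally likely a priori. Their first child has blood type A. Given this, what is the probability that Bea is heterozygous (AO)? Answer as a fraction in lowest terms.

Possible genotypes: Bea ∈ {AA, AO}; Ines ∈ {AA, AO}.
Weight each parental genotype pair by prior × P(type-A child):
  AA × AA: posterior weight 4/15.
  AA × AO: posterior weight 4/15.
  AO × AA: posterior weight 4/15.
  AO × AO: posterior weight 1/5.
Sum the posterior weight over pairs where Bea is AO: 7/15.

7/15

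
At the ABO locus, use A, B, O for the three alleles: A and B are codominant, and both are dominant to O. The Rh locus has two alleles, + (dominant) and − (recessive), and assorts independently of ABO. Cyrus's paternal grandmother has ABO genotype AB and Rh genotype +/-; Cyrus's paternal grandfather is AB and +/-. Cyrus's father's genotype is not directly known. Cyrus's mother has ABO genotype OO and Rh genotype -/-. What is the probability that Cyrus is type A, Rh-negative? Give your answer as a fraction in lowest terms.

1/4

Cyrus's father's ABO genotype from AB × AB: 1/4 AA, 1/2 AB, 1/4 BB.
Crossing each possibility with the mother OO and summing P(type A): 1/4·1 + 1/2·1/2 + 1/4·0 = 1/2.
Similarly for Rh via the father's Rh distribution: P(Rh-) = 1/2.
Independent loci: 1/2 × 1/2 = 1/4.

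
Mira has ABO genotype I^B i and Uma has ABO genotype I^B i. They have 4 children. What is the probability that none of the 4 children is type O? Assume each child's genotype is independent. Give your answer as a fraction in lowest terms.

ABO cross I^B i × I^B i → 1/4 O, 3/4 B.
So P(type O) = 1/4 per child.
P(not type O) = 3/4 for one child; (3/4)^4 = 81/256.

81/256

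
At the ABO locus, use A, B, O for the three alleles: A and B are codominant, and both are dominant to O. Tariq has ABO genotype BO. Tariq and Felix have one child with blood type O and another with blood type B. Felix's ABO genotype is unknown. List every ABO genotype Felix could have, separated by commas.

For each candidate genotype of Felix, check whether crossing it with BO can produce every observed child phenotype.
  AA → possible child types {A, AB} ✗
  AB → possible child types {A, B, AB} ✗
  AO → possible child types {O, A, B, AB} ✓
  BB → possible child types {B} ✗
  BO → possible child types {O, B} ✓
  OO → possible child types {O, B} ✓

AO, BO, OO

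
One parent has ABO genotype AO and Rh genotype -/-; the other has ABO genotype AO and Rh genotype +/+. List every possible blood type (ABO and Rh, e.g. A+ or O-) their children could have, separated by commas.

O+, A+

Gametes from AO × AO give offspring ABO genotypes AA, AO, OO, i.e. phenotypes O, A.
Rh cross -/- × +/+ → phenotypes Rh+.
Combining independently: O+, A+.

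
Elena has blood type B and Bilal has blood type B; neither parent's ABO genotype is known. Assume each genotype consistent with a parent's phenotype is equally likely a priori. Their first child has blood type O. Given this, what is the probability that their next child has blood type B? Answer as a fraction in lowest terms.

3/4

Possible genotypes: Elena ∈ {I^B I^B, I^B i}; Bilal ∈ {I^B I^B, I^B i}.
Weight each parental genotype pair by prior × P(type-O child):
  I^B i × I^B i: posterior weight 1; P(next child type B) = 3/4.
Weighted sum = 3/4.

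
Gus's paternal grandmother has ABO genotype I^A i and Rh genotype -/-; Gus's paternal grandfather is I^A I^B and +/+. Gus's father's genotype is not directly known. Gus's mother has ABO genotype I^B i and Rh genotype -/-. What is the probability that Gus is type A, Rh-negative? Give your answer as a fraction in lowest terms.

Gus's father's ABO genotype from I^A i × I^A I^B: 1/4 I^A I^A, 1/4 I^A I^B, 1/4 I^A i, 1/4 I^B i.
Crossing each possibility with the mother I^B i and summing P(type A): 1/4·1/2 + 1/4·1/4 + 1/4·1/4 + 1/4·0 = 1/4.
Similarly for Rh via the father's Rh distribution: P(Rh-) = 1/2.
Independent loci: 1/4 × 1/2 = 1/8.

1/8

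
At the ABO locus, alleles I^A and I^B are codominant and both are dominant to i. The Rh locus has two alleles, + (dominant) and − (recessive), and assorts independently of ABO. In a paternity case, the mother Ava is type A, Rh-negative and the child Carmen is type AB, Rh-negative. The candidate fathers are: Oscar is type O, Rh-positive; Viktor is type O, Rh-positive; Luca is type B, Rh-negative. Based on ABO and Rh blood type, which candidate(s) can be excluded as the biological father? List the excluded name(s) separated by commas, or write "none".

A candidate is excluded only if no genotype consistent with his phenotype could produce a type AB, Rh-negative child with a type A, Rh-negative mother.
Oscar (type O, Rh+): no genotype consistent with that phenotype can produce a type-AB Rh- child with a type-A mother.
Viktor (type O, Rh+): no genotype consistent with that phenotype can produce a type-AB Rh- child with a type-A mother.

Oscar, Viktor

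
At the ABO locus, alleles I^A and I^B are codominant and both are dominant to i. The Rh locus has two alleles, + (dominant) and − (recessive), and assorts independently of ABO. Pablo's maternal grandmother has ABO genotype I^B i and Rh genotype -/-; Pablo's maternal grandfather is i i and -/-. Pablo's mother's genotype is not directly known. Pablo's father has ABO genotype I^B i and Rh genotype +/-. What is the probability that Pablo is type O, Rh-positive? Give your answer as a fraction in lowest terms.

Pablo's mother's ABO genotype from I^B i × i i: 1/2 I^B i, 1/2 i i.
Crossing each possibility with the father I^B i and summing P(type O): 1/2·1/4 + 1/2·1/2 = 3/8.
Similarly for Rh via the mother's Rh distribution: P(Rh+) = 1/2.
Independent loci: 3/8 × 1/2 = 3/16.

3/16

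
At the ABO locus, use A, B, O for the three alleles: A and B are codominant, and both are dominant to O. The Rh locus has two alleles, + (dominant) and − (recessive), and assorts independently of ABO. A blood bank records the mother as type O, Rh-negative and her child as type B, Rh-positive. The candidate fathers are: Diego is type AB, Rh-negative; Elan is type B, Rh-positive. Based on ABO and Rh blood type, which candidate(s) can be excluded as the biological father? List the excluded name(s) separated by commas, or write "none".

A candidate is excluded only if no genotype consistent with his phenotype could produce a type B, Rh-positive child with a type O, Rh-negative mother.
Diego (type AB, Rh-): no genotype consistent with that phenotype can produce a type-B Rh+ child with a type-O mother.

Diego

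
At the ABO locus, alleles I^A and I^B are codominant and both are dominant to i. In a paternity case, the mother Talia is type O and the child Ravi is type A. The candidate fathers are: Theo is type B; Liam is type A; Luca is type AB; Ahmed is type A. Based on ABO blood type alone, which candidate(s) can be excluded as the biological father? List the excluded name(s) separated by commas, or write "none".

A candidate is excluded only if no genotype consistent with his phenotype could produce a type A child with a type O mother.
Theo (type B): no genotype consistent with that phenotype can produce a type-A child with a type-O mother.

Theo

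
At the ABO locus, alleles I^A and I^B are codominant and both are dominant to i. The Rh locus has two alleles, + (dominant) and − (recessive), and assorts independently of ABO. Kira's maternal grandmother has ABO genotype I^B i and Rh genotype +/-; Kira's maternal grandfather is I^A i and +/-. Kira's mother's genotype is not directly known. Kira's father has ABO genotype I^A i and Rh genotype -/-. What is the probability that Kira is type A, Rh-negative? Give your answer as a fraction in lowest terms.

Kira's mother's ABO genotype from I^B i × I^A i: 1/4 I^A I^B, 1/4 I^A i, 1/4 I^B i, 1/4 i i.
Crossing each possibility with the father I^A i and summing P(type A): 1/4·1/2 + 1/4·3/4 + 1/4·1/4 + 1/4·1/2 = 1/2.
Similarly for Rh via the mother's Rh distribution: P(Rh-) = 1/2.
Independent loci: 1/2 × 1/2 = 1/4.

1/4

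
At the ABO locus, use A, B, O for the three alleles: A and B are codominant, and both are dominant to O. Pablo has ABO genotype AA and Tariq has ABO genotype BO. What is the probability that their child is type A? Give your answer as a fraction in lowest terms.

1/2

ABO cross AA × BO → offspring phenotypes: 1/2 A, 1/2 AB.
So P(type A) = 1/2.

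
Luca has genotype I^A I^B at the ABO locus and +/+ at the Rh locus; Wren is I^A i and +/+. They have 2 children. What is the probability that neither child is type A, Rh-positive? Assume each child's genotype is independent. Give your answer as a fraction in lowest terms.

ABO cross I^A I^B × I^A i → 1/2 A, 1/4 B, 1/4 AB.
Rh cross +/+ × +/+ → 1 Rh+; so P(type A, Rh-positive) = 1/2 × 1 = 1/2 per child.
P(not type A, Rh-positive) = 1/2 for one child; (1/2)^2 = 1/4.

1/4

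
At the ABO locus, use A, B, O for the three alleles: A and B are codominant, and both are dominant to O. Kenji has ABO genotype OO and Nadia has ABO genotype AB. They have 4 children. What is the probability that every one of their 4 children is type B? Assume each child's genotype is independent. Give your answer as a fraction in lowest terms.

ABO cross OO × AB → 1/2 A, 1/2 B.
So P(type B) = 1/2 per child.
All 4 independent: (1/2)^4 = 1/16.

1/16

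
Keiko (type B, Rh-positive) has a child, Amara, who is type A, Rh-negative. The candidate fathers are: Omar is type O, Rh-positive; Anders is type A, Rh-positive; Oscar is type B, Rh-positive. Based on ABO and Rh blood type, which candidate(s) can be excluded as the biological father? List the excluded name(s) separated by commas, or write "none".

A candidate is excluded only if no genotype consistent with his phenotype could produce a type A, Rh-negative child with a type B, Rh-positive mother.
Omar (type O, Rh+): no genotype consistent with that phenotype can produce a type-A Rh- child with a type-B mother.
Oscar (type B, Rh+): no genotype consistent with that phenotype can produce a type-A Rh- child with a type-B mother.

Omar, Oscar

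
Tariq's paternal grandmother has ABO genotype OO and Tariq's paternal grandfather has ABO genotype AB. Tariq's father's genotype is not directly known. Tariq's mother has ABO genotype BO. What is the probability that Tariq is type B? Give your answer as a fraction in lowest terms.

Tariq's father's ABO genotype from OO × AB: 1/2 AO, 1/2 BO.
Crossing each possibility with the mother BO and summing P(type B): 1/2·1/4 + 1/2·3/4 = 1/2.

1/2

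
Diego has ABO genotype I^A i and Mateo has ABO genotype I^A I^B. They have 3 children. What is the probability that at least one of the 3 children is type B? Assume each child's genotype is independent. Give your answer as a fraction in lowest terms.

ABO cross I^A i × I^A I^B → 1/2 A, 1/4 B, 1/4 AB.
So P(type B) = 1/4 per child.
P(none) = (3/4)^3 = 27/64; P(at least one) = 1 − 27/64 = 37/64.

37/64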